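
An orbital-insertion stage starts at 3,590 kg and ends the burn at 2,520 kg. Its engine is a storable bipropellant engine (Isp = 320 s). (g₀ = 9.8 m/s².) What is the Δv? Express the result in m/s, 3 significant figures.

v_e = Isp · g₀ = 320 × 9.8 = 3136.0 m/s.
From the ideal rocket equation, Δv = v_e · ln(m₀/m_f) = 3136.0 × ln(1.425) = 3136.0 × 0.3539 ≈ 1109.8 m/s.

Δv ≈ 1110 m/s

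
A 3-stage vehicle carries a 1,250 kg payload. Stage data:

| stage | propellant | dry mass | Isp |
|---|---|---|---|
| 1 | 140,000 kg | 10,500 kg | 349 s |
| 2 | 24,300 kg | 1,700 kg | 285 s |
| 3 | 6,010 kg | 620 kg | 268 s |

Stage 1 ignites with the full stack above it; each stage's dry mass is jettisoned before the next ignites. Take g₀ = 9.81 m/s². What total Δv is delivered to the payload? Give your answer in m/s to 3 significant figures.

Ignition mass of stage 1 = 140,000+10,500 + 24,300+1,700 + 6,010+620 + 1,250 = 184,380 kg.
Stage 1: m₀ = 184,380 kg, m_f = 184,380 − 140,000 = 44,380 kg; Δv = 349×9.81×ln(4.155) = 3423.7×1.4242 ≈ 4876 m/s.
Stage 2: m₀ = 33,880 kg, m_f = 33,880 − 24,300 = 9,580 kg; Δv = 285×9.81×ln(3.537) = 2795.9×1.2631 ≈ 3532 m/s.
Stage 3: m₀ = 7,880 kg, m_f = 7,880 − 6,010 = 1,870 kg; Δv = 268×9.81×ln(4.214) = 2629.1×1.4384 ≈ 3782 m/s.
Total Δv = 4876 + 3532 + 3782 = 12190 m/s.

Δv ≈ 12200 m/s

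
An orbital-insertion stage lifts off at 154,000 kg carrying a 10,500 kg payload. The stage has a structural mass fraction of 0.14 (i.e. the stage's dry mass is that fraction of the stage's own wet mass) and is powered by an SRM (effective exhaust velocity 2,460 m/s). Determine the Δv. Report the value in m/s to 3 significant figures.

Stage wet mass = m₀ − payload = 154,000 − 10,500 = 143,500 kg.
Stage dry mass = ε × stage wet mass = 0.14 × 143,500 = 20,090 kg.
Burnout mass m_f = stage dry + payload = 20,090 + 10,500 = 30,590 kg.
Rocket equation: Δv = v_e · ln(154,000/30,590) = 2460.0 × ln(5.034) = 2460.0 × 1.6163 ≈ 3976 m/s.

Δv ≈ 3980 m/s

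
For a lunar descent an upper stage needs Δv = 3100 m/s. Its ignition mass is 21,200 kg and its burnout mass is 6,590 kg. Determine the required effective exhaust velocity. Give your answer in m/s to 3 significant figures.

ln(m₀/m_f) = ln(21200/6590) = ln(3.217) = 1.1684.
Rocket equation: v_e = Δv / ln(m₀/m_f) = 3100 / 1.1684 = 2653.1 m/s.

v_e ≈ 2650 m/s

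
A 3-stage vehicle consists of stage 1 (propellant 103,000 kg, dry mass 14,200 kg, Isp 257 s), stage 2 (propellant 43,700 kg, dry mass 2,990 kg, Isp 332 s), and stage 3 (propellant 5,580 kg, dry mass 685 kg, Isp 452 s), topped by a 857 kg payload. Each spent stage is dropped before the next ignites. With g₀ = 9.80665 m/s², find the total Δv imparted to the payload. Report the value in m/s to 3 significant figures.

Ignition mass of stage 1 = 103,000+14,200 + 43,700+2,990 + 5,580+685 + 857 = 171,012 kg.
Stage 1: m₀ = 171,012 kg, m_f = 171,012 − 103,000 = 68,012 kg; Δv = 257×9.80665×ln(2.514) = 2520.3×0.9220 ≈ 2324 m/s.
Stage 2: m₀ = 53,812 kg, m_f = 53,812 − 43,700 = 10,112 kg; Δv = 332×9.80665×ln(5.322) = 3255.8×1.6718 ≈ 5443 m/s.
Stage 3: m₀ = 7,122 kg, m_f = 7,122 − 5,580 = 1,542 kg; Δv = 452×9.80665×ln(4.619) = 4432.6×1.5301 ≈ 6782 m/s.
Total Δv = 2324 + 5443 + 6782 = 14549 m/s.

Δv ≈ 14500 m/s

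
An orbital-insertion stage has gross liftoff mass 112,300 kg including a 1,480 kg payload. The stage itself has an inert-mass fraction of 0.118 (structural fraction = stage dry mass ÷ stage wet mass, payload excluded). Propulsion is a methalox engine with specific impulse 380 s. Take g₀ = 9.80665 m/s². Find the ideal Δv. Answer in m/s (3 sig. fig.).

Δv ≈ 7610 m/s

Stage wet mass = m₀ − payload = 112,300 − 1,480 = 110,820 kg.
Stage dry mass = ε × stage wet mass = 0.118 × 110,820 = 13,076.8 kg.
Burnout mass m_f = stage dry + payload = 13,076.8 + 1,480 = 14,556.8 kg.
v_e = Isp · g₀ = 380 × 9.80665 = 3726.5 m/s.
Using Δv = v_e ln(m₀/m_f): Δv = v_e · ln(112,300/14,556.8) = 3726.5 × ln(7.715) = 3726.5 × 2.0431 ≈ 7614 m/s.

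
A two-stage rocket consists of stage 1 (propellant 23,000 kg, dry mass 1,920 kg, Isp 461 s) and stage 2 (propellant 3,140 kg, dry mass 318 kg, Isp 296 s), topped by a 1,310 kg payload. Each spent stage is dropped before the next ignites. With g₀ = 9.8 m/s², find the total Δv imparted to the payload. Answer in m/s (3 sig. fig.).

Δv ≈ 9850 m/s

Ignition mass of stage 1 = 23,000+1,920 + 3,140+318 + 1,310 = 29,688 kg.
Stage 1: m₀ = 29,688 kg, m_f = 29,688 − 23,000 = 6,688 kg; Δv = 461×9.8×ln(4.439) = 4517.8×1.4904 ≈ 6733 m/s.
Stage 2: m₀ = 4,768 kg, m_f = 4,768 − 3,140 = 1,628 kg; Δv = 296×9.8×ln(2.929) = 2900.8×1.0746 ≈ 3117 m/s.
Total Δv = 6733 + 3117 = 9850 m/s.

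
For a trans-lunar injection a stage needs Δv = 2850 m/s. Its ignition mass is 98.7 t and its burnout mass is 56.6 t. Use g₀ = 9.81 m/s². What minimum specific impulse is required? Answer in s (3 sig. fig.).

ln(m₀/m_f) = ln(98700/56600) = ln(1.744) = 0.5561.
By the Tsiolkovsky rocket equation, v_e = Δv / ln(m₀/m_f) = 2850 / 0.5561 = 5125.2 m/s.
Isp = v_e / g₀ = 5125.2 / 9.81 = 522.4 s.

Isp ≈ 522 s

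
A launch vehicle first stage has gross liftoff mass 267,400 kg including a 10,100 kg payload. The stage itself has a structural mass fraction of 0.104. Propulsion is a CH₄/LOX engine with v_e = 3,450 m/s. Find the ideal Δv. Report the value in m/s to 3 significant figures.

Δv ≈ 6840 m/s

Stage wet mass = m₀ − payload = 267,400 − 10,100 = 257,300 kg.
Stage dry mass = ε × stage wet mass = 0.104 × 257,300 = 26,759.2 kg.
Burnout mass m_f = stage dry + payload = 26,759.2 + 10,100 = 36,859.2 kg.
Δv = v_e · ln(267,400/36,859.2) = 3450.0 × ln(7.255) = 3450.0 × 1.9816 ≈ 6837 m/s.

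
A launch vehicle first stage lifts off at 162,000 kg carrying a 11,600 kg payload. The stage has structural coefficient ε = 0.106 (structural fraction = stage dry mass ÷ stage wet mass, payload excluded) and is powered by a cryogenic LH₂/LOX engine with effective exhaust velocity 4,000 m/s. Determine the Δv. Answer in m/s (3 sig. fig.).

Stage wet mass = m₀ − payload = 162,000 − 11,600 = 150,400 kg.
Stage dry mass = ε × stage wet mass = 0.106 × 150,400 = 15,942.4 kg.
Burnout mass m_f = stage dry + payload = 15,942.4 + 11,600 = 27,542.4 kg.
Δv = v_e · ln(162,000/27,542.4) = 4000.0 × ln(5.882) = 4000.0 × 1.7719 ≈ 7087 m/s.

Δv ≈ 7090 m/s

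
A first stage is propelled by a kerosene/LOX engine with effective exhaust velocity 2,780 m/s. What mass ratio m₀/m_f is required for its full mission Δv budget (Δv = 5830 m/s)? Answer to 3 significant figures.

m₀/m_f = exp(Δv / v_e) = exp(5830 / 2780.0) = exp(2.0971) = 8.1427.

mass ratio ≈ 8.14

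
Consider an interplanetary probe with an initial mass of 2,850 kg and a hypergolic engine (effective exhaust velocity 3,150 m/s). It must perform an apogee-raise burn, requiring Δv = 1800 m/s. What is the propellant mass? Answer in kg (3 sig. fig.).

m₀/m_f = exp(Δv / v_e) = exp(1800 / 3150.0) = exp(0.5714) = 1.7708.
m_f = 2,850 / 1.7708 = 1,609.44 kg, so propellant = m₀ − m_f = 2,850 − 1,609.44 = 1,240.56 kg.

propellant mass ≈ 1240 kg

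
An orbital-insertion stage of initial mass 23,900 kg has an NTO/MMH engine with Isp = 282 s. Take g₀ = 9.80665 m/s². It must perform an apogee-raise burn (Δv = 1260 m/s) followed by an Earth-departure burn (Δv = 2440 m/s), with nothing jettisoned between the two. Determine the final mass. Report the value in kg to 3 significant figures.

v_e = Isp · g₀ = 282 × 9.80665 = 2765.5 m/s.
After the first burn: m = 23900 × exp(−1260/2765.5) = 23900 × 0.63406 = 15,154 kg.
After the second burn: m = 15,154 × exp(−2440/2765.5) = 15,154 × 0.41383 = 6,271.18 kg.

final mass ≈ 6270 kg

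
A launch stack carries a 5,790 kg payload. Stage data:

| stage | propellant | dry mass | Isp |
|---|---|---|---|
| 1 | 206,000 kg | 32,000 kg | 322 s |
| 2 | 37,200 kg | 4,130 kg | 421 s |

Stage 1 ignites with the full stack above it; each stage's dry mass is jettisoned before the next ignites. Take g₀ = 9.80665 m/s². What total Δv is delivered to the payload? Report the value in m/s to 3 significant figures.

Δv ≈ 10500 m/s

Ignition mass of stage 1 = 206,000+32,000 + 37,200+4,130 + 5,790 = 285,120 kg.
Stage 1: m₀ = 285,120 kg, m_f = 285,120 − 206,000 = 79,120 kg; Δv = 322×9.80665×ln(3.604) = 3157.7×1.2819 ≈ 4048 m/s.
Stage 2: m₀ = 47,120 kg, m_f = 47,120 − 37,200 = 9,920 kg; Δv = 421×9.80665×ln(4.75) = 4128.6×1.5581 ≈ 6433 m/s.
Total Δv = 4048 + 6433 = 10481 m/s.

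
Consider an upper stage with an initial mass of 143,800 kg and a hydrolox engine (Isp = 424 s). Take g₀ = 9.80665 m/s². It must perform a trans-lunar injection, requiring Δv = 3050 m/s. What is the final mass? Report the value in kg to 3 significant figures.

v_e = Isp · g₀ = 424 × 9.80665 = 4158.0 m/s.
m₀/m_f = exp(Δv / v_e) = exp(3050 / 4158.0) = exp(0.7335) = 2.0824.
m_f = m₀ / 2.0824 = 143,800 / 2.0824 = 69,054.9 kg.

final mass ≈ 69100 kg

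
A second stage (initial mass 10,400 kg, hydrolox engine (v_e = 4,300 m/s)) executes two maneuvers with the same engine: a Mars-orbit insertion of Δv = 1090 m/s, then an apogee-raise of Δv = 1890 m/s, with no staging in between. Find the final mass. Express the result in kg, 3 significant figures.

After the first burn: m = 10400 × exp(−1090/4300.0) = 10400 × 0.77609 = 8,071.34 kg.
After the second burn: m = 8,071.34 × exp(−1890/4300.0) = 8,071.34 × 0.64434 = 5,200.69 kg.

final mass ≈ 5200 kg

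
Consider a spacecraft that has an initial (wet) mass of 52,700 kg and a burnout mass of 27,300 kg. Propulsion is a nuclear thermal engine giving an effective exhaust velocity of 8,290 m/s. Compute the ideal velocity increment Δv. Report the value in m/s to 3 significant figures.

Rocket equation: Δv = v_e · ln(m₀/m_f) = 8290.0 × ln(1.93) = 8290.0 × 0.6577 ≈ 5452.6 m/s.

Δv ≈ 5450 m/s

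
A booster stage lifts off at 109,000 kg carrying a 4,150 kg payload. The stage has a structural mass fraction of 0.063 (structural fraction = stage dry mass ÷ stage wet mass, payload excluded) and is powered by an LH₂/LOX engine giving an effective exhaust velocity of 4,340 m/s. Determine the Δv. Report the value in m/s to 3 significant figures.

Stage wet mass = m₀ − payload = 109,000 − 4,150 = 104,850 kg.
Stage dry mass = ε × stage wet mass = 0.063 × 104,850 = 6,605.55 kg.
Burnout mass m_f = stage dry + payload = 6,605.55 + 4,150 = 10,755.55 kg.
From the ideal rocket equation, Δv = v_e · ln(109,000/10,755.55) = 4340.0 × ln(10.13) = 4340.0 × 2.3159 ≈ 10051 m/s.

Δv ≈ 10100 m/s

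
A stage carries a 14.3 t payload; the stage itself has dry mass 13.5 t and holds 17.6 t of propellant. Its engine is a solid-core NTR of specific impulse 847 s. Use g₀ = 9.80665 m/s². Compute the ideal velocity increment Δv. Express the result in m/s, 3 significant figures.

Δv ≈ 4070 m/s

v_e = Isp · g₀ = 847 × 9.80665 = 8306.2 m/s.
m₀ = payload + dry + propellant = 14.3 + 13.5 + 17.6 = 45.4 t.
m_f = payload + dry = 14.3 + 13.5 = 27.8 t.
Rocket equation: Δv = v_e · ln(m₀/m_f) = 8306.2 × ln(1.633) = 8306.2 × 0.4905 ≈ 4074.0 m/s.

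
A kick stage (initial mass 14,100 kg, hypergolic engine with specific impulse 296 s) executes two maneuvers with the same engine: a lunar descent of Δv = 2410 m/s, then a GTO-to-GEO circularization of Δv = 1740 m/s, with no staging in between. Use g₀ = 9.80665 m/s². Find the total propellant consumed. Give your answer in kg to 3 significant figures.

v_e = Isp · g₀ = 296 × 9.80665 = 2902.8 m/s.
After the first burn: m = 14100 × exp(−2410/2902.8) = 14100 × 0.43594 = 6,146.75 kg.
After the second burn: m = 6,146.75 × exp(−1740/2902.8) = 6,146.75 × 0.54913 = 3,375.36 kg.
Total propellant = m₀ − m_final = 14100 − 3,375.36 = 10,724.64 kg.

total propellant consumed ≈ 10700 kg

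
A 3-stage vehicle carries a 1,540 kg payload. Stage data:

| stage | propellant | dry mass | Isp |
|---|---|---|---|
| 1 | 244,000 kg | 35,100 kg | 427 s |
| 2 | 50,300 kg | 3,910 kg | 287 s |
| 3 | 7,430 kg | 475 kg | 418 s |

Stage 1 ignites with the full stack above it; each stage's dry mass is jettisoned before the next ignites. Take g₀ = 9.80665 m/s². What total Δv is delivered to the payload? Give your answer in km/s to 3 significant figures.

Ignition mass of stage 1 = 244,000+35,100 + 50,300+3,910 + 7,430+475 + 1,540 = 342,755 kg.
Stage 1: m₀ = 342,755 kg, m_f = 342,755 − 244,000 = 98,755 kg; Δv = 427×9.80665×ln(3.471) = 4187.4×1.2444 ≈ 5211 m/s.
Stage 2: m₀ = 63,655 kg, m_f = 63,655 − 50,300 = 13,355 kg; Δv = 287×9.80665×ln(4.766) = 2814.5×1.5616 ≈ 4395 m/s.
Stage 3: m₀ = 9,445 kg, m_f = 9,445 − 7,430 = 2,015 kg; Δv = 418×9.80665×ln(4.687) = 4099.2×1.5449 ≈ 6333 m/s.
Total Δv = 5211 + 4395 + 6333 = 15939 m/s.

Δv ≈ 15.9 km/s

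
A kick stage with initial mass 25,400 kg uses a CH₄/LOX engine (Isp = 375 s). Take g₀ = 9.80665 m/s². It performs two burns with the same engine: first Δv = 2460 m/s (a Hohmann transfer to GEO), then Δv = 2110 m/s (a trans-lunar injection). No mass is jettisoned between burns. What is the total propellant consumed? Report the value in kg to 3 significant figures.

total propellant consumed ≈ 18100 kg

v_e = Isp · g₀ = 375 × 9.80665 = 3677.5 m/s.
After the first burn: m = 25400 × exp(−2460/3677.5) = 25400 × 0.51225 = 13,011.2 kg.
After the second burn: m = 13,011.2 × exp(−2110/3677.5) = 13,011.2 × 0.56340 = 7,330.51 kg.
Total propellant = m₀ − m_final = 25400 − 7,330.51 = 18,069.49 kg.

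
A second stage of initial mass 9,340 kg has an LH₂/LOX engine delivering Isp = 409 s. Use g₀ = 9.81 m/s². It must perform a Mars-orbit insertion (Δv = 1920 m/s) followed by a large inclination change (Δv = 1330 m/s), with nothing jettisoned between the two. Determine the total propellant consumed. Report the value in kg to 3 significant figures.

total propellant consumed ≈ 5190 kg

v_e = Isp · g₀ = 409 × 9.81 = 4012.3 m/s.
After the first burn: m = 9340 × exp(−1920/4012.3) = 9340 × 0.61969 = 5,787.9 kg.
After the second burn: m = 5,787.9 × exp(−1330/4012.3) = 5,787.9 × 0.71786 = 4,154.9 kg.
Total propellant = m₀ − m_final = 9340 − 4,154.9 = 5,185.1 kg.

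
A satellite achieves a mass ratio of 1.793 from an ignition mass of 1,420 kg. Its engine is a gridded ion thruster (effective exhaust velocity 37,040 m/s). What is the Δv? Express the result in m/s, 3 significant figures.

Δv = v_e · ln(1.793) = 37040.0 × 0.5839 ≈ 21627.3 m/s.

Δv ≈ 21600 m/s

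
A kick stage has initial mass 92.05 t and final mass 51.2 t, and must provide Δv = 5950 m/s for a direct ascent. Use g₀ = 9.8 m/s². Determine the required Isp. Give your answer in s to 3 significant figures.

Isp ≈ 1040 s

ln(m₀/m_f) = ln(92050/51200) = ln(1.798) = 0.5866.
Rocket equation: v_e = Δv / ln(m₀/m_f) = 5950 / 0.5866 = 10143.3 m/s.
Isp = v_e / g₀ = 10143.3 / 9.8 = 1035.0 s.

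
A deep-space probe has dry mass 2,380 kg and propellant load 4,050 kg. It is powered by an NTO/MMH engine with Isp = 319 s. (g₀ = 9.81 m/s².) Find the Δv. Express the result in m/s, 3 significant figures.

Δv ≈ 3110 m/s

v_e = Isp · g₀ = 319 × 9.81 = 3129.4 m/s.
m₀ = m_dry + m_prop = 2,380 + 4,050 = 6,430 kg.
Δv = v_e · ln(m₀/m_f) = 3129.4 × ln(2.702) = 3129.4 × 0.9939 ≈ 3110.2 m/s.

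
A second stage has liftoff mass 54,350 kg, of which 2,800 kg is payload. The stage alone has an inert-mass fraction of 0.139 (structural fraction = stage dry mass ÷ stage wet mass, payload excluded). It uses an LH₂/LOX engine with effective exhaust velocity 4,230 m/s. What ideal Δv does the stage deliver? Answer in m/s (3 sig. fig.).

Δv ≈ 7180 m/s

Stage wet mass = m₀ − payload = 54,350 − 2,800 = 51,550 kg.
Stage dry mass = ε × stage wet mass = 0.139 × 51,550 = 7,165.45 kg.
Burnout mass m_f = stage dry + payload = 7,165.45 + 2,800 = 9,965.45 kg.
By the Tsiolkovsky rocket equation, Δv = v_e · ln(54,350/9,965.45) = 4230.0 × ln(5.454) = 4230.0 × 1.6963 ≈ 7175 m/s.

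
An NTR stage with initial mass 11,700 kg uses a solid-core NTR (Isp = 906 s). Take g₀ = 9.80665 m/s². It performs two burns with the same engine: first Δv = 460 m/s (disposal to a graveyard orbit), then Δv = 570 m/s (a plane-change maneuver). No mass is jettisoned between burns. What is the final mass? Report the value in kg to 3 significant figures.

final mass ≈ 10400 kg

v_e = Isp · g₀ = 906 × 9.80665 = 8884.8 m/s.
After the first burn: m = 11700 × exp(−460/8884.8) = 11700 × 0.94954 = 11,109.6 kg.
After the second burn: m = 11,109.6 × exp(−570/8884.8) = 11,109.6 × 0.93786 = 10,419.2 kg.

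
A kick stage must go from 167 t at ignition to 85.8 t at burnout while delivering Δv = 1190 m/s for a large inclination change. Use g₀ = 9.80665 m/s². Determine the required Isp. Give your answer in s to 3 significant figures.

Isp ≈ 182 s

ln(m₀/m_f) = ln(167000/85800) = ln(1.946) = 0.6660.
v_e = Δv / ln(m₀/m_f) = 1190 / 0.6660 = 1786.9 m/s.
Isp = v_e / g₀ = 1786.9 / 9.80665 = 182.2 s.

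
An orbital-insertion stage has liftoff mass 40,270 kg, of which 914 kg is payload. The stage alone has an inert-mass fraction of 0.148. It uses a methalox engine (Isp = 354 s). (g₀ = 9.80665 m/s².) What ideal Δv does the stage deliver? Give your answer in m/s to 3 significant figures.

Δv ≈ 6210 m/s

Stage wet mass = m₀ − payload = 40,270 − 914 = 39,356 kg.
Stage dry mass = ε × stage wet mass = 0.148 × 39,356 = 5,824.69 kg.
Burnout mass m_f = stage dry + payload = 5,824.69 + 914 = 6,738.69 kg.
v_e = Isp · g₀ = 354 × 9.80665 = 3471.6 m/s.
Δv = v_e · ln(40,270/6,738.69) = 3471.6 × ln(5.976) = 3471.6 × 1.7877 ≈ 6206 m/s.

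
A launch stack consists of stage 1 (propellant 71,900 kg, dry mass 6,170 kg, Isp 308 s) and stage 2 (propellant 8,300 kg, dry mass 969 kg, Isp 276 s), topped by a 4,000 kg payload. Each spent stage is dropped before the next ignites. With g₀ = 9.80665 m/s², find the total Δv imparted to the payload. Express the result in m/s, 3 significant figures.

Δv ≈ 7330 m/s

Ignition mass of stage 1 = 71,900+6,170 + 8,300+969 + 4,000 = 91,339 kg.
Stage 1: m₀ = 91,339 kg, m_f = 91,339 − 71,900 = 19,439 kg; Δv = 308×9.80665×ln(4.699) = 3020.4×1.5473 ≈ 4674 m/s.
Stage 2: m₀ = 13,269 kg, m_f = 13,269 − 8,300 = 4,969 kg; Δv = 276×9.80665×ln(2.67) = 2706.6×0.9822 ≈ 2658 m/s.
Total Δv = 4674 + 2658 = 7332 m/s.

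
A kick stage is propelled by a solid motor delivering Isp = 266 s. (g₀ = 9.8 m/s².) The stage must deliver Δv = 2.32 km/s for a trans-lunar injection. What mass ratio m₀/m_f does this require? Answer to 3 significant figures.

mass ratio ≈ 2.44

v_e = Isp · g₀ = 266 × 9.8 = 2606.8 m/s.
m₀/m_f = exp(Δv / v_e) = exp(2320 / 2606.8) = exp(0.8900) = 2.4351.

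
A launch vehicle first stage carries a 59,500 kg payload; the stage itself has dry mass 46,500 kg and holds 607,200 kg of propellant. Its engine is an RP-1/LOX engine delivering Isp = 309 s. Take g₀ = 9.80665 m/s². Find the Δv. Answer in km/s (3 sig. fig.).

Δv ≈ 5.78 km/s

v_e = Isp · g₀ = 309 × 9.80665 = 3030.3 m/s.
m₀ = payload + dry + propellant = 59,500 + 46,500 + 607,200 = 713,200 kg.
m_f = payload + dry = 59,500 + 46,500 = 106,000 kg.
From the ideal rocket equation, Δv = v_e · ln(m₀/m_f) = 3030.3 × ln(6.728) = 3030.3 × 1.9063 ≈ 5776.6 m/s.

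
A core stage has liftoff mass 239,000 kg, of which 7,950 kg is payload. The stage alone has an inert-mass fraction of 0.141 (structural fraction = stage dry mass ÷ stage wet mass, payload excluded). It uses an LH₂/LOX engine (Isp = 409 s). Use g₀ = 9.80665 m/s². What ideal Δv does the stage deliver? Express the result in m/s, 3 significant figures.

Stage wet mass = m₀ − payload = 239,000 − 7,950 = 231,050 kg.
Stage dry mass = ε × stage wet mass = 0.141 × 231,050 = 32,578.1 kg.
Burnout mass m_f = stage dry + payload = 32,578.1 + 7,950 = 40,528.1 kg.
v_e = Isp · g₀ = 409 × 9.80665 = 4010.9 m/s.
From the ideal rocket equation, Δv = v_e · ln(239,000/40,528.1) = 4010.9 × ln(5.897) = 4010.9 × 1.7745 ≈ 7117 m/s.

Δv ≈ 7120 m/s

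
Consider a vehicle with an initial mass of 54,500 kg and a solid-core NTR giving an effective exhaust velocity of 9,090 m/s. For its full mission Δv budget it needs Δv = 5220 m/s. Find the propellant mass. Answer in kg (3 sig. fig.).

propellant mass ≈ 23800 kg

By the Tsiolkovsky rocket equation, m₀/m_f = exp(Δv / v_e) = exp(5220 / 9090.0) = exp(0.5743) = 1.7758.
m_f = 54,500 / 1.7758 = 30,690.4 kg, so propellant = m₀ − m_f = 54,500 − 30,690.4 = 23,809.6 kg.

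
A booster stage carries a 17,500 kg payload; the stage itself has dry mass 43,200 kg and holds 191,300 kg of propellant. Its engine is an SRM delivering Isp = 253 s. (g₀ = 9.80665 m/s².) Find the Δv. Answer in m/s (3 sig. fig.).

v_e = Isp · g₀ = 253 × 9.80665 = 2481.1 m/s.
m₀ = payload + dry + propellant = 17,500 + 43,200 + 191,300 = 252,000 kg.
m_f = payload + dry = 17,500 + 43,200 = 60,700 kg.
Δv = v_e · ln(m₀/m_f) = 2481.1 × ln(4.152) = 2481.1 × 1.4235 ≈ 3531.8 m/s.

Δv ≈ 3530 m/s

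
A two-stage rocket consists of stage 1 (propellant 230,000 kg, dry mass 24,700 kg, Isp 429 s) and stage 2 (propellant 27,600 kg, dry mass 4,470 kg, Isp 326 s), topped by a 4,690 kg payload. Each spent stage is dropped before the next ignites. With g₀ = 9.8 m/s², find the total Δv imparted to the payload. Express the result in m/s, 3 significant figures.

Ignition mass of stage 1 = 230,000+24,700 + 27,600+4,470 + 4,690 = 291,460 kg.
Stage 1: m₀ = 291,460 kg, m_f = 291,460 − 230,000 = 61,460 kg; Δv = 429×9.8×ln(4.742) = 4204.2×1.5565 ≈ 6544 m/s.
Stage 2: m₀ = 36,760 kg, m_f = 36,760 − 27,600 = 9,160 kg; Δv = 326×9.8×ln(4.013) = 3194.8×1.3896 ≈ 4439 m/s.
Total Δv = 6544 + 4439 = 10983 m/s.

Δv ≈ 11000 m/s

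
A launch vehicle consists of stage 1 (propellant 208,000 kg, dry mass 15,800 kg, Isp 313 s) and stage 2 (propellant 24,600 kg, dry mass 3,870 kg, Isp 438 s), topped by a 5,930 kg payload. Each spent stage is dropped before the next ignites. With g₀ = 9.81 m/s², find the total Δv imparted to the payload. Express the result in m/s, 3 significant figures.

Ignition mass of stage 1 = 208,000+15,800 + 24,600+3,870 + 5,930 = 258,200 kg.
Stage 1: m₀ = 258,200 kg, m_f = 258,200 − 208,000 = 50,200 kg; Δv = 313×9.81×ln(5.143) = 3070.5×1.6377 ≈ 5029 m/s.
Stage 2: m₀ = 34,400 kg, m_f = 34,400 − 24,600 = 9,800 kg; Δv = 438×9.81×ln(3.51) = 4296.8×1.2557 ≈ 5395 m/s.
Total Δv = 5029 + 5395 = 10424 m/s.

Δv ≈ 10400 m/s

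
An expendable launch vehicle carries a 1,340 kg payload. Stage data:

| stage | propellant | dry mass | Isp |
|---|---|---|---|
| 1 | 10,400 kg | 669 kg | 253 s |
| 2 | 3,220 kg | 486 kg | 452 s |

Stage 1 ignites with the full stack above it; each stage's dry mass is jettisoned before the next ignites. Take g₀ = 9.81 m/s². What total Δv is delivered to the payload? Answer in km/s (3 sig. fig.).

Δv ≈ 7.08 km/s

Ignition mass of stage 1 = 10,400+669 + 3,220+486 + 1,340 = 16,115 kg.
Stage 1: m₀ = 16,115 kg, m_f = 16,115 − 10,400 = 5,715 kg; Δv = 253×9.81×ln(2.82) = 2481.9×1.0367 ≈ 2573 m/s.
Stage 2: m₀ = 5,046 kg, m_f = 5,046 − 3,220 = 1,826 kg; Δv = 452×9.81×ln(2.763) = 4434.1×1.0165 ≈ 4507 m/s.
Total Δv = 2573 + 4507 = 7080 m/s.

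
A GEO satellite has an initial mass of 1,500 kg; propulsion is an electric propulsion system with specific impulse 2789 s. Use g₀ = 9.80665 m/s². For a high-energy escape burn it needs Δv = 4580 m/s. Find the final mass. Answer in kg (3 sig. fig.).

final mass ≈ 1270 kg

v_e = Isp · g₀ = 2789 × 9.80665 = 27350.7 m/s.
By the Tsiolkovsky rocket equation, m₀/m_f = exp(Δv / v_e) = exp(4580 / 27350.7) = exp(0.1675) = 1.1823.
m_f = m₀ / 1.1823 = 1,500 / 1.1823 = 1,268.71 kg.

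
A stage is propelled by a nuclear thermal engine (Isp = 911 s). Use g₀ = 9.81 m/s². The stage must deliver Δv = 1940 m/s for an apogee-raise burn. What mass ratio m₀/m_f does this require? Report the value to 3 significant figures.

v_e = Isp · g₀ = 911 × 9.81 = 8936.9 m/s.
Rocket equation: m₀/m_f = exp(Δv / v_e) = exp(1940 / 8936.9) = exp(0.2171) = 1.2424.

mass ratio ≈ 1.24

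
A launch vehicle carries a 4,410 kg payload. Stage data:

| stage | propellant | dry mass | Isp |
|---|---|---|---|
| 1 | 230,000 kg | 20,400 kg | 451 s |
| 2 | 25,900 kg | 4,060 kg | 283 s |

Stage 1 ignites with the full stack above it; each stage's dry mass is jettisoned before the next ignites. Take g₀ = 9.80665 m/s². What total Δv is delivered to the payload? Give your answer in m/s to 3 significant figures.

Ignition mass of stage 1 = 230,000+20,400 + 25,900+4,060 + 4,410 = 284,770 kg.
Stage 1: m₀ = 284,770 kg, m_f = 284,770 − 230,000 = 54,770 kg; Δv = 451×9.80665×ln(5.199) = 4422.8×1.6485 ≈ 7291 m/s.
Stage 2: m₀ = 34,370 kg, m_f = 34,370 − 25,900 = 8,470 kg; Δv = 283×9.80665×ln(4.058) = 2775.3×1.4007 ≈ 3887 m/s.
Total Δv = 7291 + 3887 = 11178 m/s.

Δv ≈ 11200 m/s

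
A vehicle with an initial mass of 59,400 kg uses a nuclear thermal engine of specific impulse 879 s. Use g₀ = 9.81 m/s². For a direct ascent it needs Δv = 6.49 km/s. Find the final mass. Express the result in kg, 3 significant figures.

final mass ≈ 28000 kg

v_e = Isp · g₀ = 879 × 9.81 = 8623.0 m/s.
By the Tsiolkovsky rocket equation, m₀/m_f = exp(Δv / v_e) = exp(6490 / 8623.0) = exp(0.7526) = 2.1226.
m_f = m₀ / 2.1226 = 59,400 / 2.1226 = 27,984.5 kg.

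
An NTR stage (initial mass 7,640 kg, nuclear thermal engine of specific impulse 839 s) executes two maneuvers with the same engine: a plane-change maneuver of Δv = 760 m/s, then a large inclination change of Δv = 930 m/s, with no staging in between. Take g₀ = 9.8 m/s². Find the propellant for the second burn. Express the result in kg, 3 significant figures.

v_e = Isp · g₀ = 839 × 9.8 = 8222.2 m/s.
After the first burn: m = 7640 × exp(−760/8222.2) = 7640 × 0.91171 = 6,965.46 kg.
After the second burn: m = 6,965.46 × exp(−930/8222.2) = 6,965.46 × 0.89305 = 6,220.5 kg.
Second-burn propellant = 6,965.46 − 6,220.5 = 744.96 kg.

propellant for the second burn ≈ 745 kg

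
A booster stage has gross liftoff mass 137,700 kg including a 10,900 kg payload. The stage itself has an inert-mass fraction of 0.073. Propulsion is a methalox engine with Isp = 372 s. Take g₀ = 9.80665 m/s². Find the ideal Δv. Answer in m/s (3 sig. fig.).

Δv ≈ 7010 m/s

Stage wet mass = m₀ − payload = 137,700 − 10,900 = 126,800 kg.
Stage dry mass = ε × stage wet mass = 0.073 × 126,800 = 9,256.4 kg.
Burnout mass m_f = stage dry + payload = 9,256.4 + 10,900 = 20,156.4 kg.
v_e = Isp · g₀ = 372 × 9.80665 = 3648.1 m/s.
By the Tsiolkovsky rocket equation, Δv = v_e · ln(137,700/20,156.4) = 3648.1 × ln(6.832) = 3648.1 × 1.9216 ≈ 7010 m/s.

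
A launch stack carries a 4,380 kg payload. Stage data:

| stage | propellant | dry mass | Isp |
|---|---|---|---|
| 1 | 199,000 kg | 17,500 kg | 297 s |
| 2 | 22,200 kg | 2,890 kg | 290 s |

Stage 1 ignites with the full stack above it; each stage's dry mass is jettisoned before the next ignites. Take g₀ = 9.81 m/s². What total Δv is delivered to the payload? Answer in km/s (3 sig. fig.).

Δv ≈ 8.81 km/s

Ignition mass of stage 1 = 199,000+17,500 + 22,200+2,890 + 4,380 = 245,970 kg.
Stage 1: m₀ = 245,970 kg, m_f = 245,970 − 199,000 = 46,970 kg; Δv = 297×9.81×ln(5.237) = 2913.6×1.6557 ≈ 4824 m/s.
Stage 2: m₀ = 29,470 kg, m_f = 29,470 − 22,200 = 7,270 kg; Δv = 290×9.81×ln(4.054) = 2844.9×1.3996 ≈ 3982 m/s.
Total Δv = 4824 + 3982 = 8806 m/s.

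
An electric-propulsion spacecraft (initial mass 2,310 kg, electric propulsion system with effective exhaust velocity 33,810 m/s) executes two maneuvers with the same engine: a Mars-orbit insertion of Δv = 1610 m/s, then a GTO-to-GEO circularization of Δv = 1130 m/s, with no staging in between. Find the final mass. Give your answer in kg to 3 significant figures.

After the first burn: m = 2310 × exp(−1610/33810.0) = 2310 × 0.95350 = 2,202.59 kg.
After the second burn: m = 2,202.59 × exp(−1130/33810.0) = 2,202.59 × 0.96713 = 2,130.19 kg.

final mass ≈ 2130 kg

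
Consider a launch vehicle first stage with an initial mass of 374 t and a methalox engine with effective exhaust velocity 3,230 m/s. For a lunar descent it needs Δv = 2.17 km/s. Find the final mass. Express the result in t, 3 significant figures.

Using Δv = v_e ln(m₀/m_f): m₀/m_f = exp(Δv / v_e) = exp(2170 / 3230.0) = exp(0.6718) = 1.9578.
m_f = m₀ / 1.9578 = 374 / 1.9578 = 191.031 t.

final mass ≈ 191 t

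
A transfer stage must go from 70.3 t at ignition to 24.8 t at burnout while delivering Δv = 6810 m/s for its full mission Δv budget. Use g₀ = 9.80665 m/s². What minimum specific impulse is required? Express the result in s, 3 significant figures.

Isp ≈ 666 s

ln(m₀/m_f) = ln(70300/24800) = ln(2.835) = 1.0419.
v_e = Δv / ln(m₀/m_f) = 6810 / 1.0419 = 6536.0 m/s.
Isp = v_e / g₀ = 6536.0 / 9.80665 = 666.5 s.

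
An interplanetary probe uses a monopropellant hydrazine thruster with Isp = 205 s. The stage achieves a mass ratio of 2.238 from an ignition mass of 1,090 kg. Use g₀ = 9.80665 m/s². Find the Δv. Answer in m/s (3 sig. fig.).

Δv ≈ 1620 m/s

v_e = Isp · g₀ = 205 × 9.80665 = 2010.4 m/s.
Using Δv = v_e ln(m₀/m_f): Δv = v_e · ln(2.238) = 2010.4 × 0.8056 ≈ 1619.5 m/s.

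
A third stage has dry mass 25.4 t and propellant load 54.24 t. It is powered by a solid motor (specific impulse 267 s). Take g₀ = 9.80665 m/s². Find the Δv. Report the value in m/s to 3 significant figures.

v_e = Isp · g₀ = 267 × 9.80665 = 2618.4 m/s.
m₀ = m_dry + m_prop = 25.4 + 54.24 = 79.64 t.
Rocket equation: Δv = v_e · ln(m₀/m_f) = 2618.4 × ln(3.135) = 2618.4 × 1.1428 ≈ 2992.2 m/s.

Δv ≈ 2990 m/s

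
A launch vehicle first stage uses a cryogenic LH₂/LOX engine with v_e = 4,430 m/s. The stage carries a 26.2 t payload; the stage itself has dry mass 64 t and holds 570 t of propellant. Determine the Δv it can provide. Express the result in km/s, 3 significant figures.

Δv ≈ 8.82 km/s

m₀ = payload + dry + propellant = 26.2 + 64 + 570 = 660.2 t.
m_f = payload + dry = 26.2 + 64 = 90.2 t.
Δv = v_e · ln(m₀/m_f) = 4430.0 × ln(7.319) = 4430.0 × 1.9905 ≈ 8818.0 m/s.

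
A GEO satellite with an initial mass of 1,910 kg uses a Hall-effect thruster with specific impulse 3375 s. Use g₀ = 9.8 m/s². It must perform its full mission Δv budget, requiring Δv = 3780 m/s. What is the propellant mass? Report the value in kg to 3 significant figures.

propellant mass ≈ 206 kg

v_e = Isp · g₀ = 3375 × 9.8 = 33075.0 m/s.
Using Δv = v_e ln(m₀/m_f): m₀/m_f = exp(Δv / v_e) = exp(3780 / 33075.0) = exp(0.1143) = 1.1211.
m_f = 1,910 / 1.1211 = 1,703.68 kg, so propellant = m₀ − m_f = 1,910 − 1,703.68 = 206.32 kg.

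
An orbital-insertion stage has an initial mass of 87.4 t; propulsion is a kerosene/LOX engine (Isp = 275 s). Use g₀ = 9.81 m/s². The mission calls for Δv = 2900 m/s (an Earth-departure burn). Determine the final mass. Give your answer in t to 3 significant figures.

final mass ≈ 29.8 t

v_e = Isp · g₀ = 275 × 9.81 = 2697.8 m/s.
m₀/m_f = exp(Δv / v_e) = exp(2900 / 2697.8) = exp(1.0750) = 2.9299.
m_f = m₀ / 2.9299 = 87.4 / 2.9299 = 29.8304 t.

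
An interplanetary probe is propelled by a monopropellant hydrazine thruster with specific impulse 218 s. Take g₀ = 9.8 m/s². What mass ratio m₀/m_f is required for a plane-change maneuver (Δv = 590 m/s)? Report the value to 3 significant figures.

v_e = Isp · g₀ = 218 × 9.8 = 2136.4 m/s.
m₀/m_f = exp(Δv / v_e) = exp(590 / 2136.4) = exp(0.2762) = 1.3181.

mass ratio ≈ 1.32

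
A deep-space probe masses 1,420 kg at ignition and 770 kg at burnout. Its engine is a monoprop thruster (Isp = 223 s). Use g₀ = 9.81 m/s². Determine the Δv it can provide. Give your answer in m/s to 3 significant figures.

v_e = Isp · g₀ = 223 × 9.81 = 2187.6 m/s.
From the ideal rocket equation, Δv = v_e · ln(m₀/m_f) = 2187.6 × ln(1.844) = 2187.6 × 0.6120 ≈ 1338.9 m/s.

Δv ≈ 1340 m/s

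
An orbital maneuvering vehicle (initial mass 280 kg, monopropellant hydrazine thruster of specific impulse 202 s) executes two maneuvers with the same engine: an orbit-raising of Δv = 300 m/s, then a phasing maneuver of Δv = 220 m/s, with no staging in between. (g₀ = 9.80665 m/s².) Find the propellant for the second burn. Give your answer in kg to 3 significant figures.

v_e = Isp · g₀ = 202 × 9.80665 = 1980.9 m/s.
After the first burn: m = 280 × exp(−300/1980.9) = 280 × 0.85947 = 240.652 kg.
After the second burn: m = 240.652 × exp(−220/1980.9) = 240.652 × 0.89489 = 215.357 kg.
Second-burn propellant = 240.652 − 215.357 = 25.295 kg.

propellant for the second burn ≈ 25.3 kg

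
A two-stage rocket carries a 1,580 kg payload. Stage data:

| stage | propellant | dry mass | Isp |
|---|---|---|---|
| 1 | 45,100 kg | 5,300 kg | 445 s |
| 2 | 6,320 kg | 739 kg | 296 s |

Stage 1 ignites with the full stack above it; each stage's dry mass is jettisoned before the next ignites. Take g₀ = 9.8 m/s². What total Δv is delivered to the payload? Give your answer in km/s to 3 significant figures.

Δv ≈ 10.1 km/s

Ignition mass of stage 1 = 45,100+5,300 + 6,320+739 + 1,580 = 59,039 kg.
Stage 1: m₀ = 59,039 kg, m_f = 59,039 − 45,100 = 13,939 kg; Δv = 445×9.8×ln(4.236) = 4361.0×1.4435 ≈ 6295 m/s.
Stage 2: m₀ = 8,639 kg, m_f = 8,639 − 6,320 = 2,319 kg; Δv = 296×9.8×ln(3.725) = 2900.8×1.3152 ≈ 3815 m/s.
Total Δv = 6295 + 3815 = 10110 m/s.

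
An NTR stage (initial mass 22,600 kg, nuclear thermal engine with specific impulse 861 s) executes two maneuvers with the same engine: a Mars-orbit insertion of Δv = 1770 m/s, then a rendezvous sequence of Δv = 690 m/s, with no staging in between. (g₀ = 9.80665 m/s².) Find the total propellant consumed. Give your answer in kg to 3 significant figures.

total propellant consumed ≈ 5710 kg

v_e = Isp · g₀ = 861 × 9.80665 = 8443.5 m/s.
After the first burn: m = 22600 × exp(−1770/8443.5) = 22600 × 0.81089 = 18,326.1 kg.
After the second burn: m = 18,326.1 × exp(−690/8443.5) = 18,326.1 × 0.92153 = 16,888.1 kg.
Total propellant = m₀ − m_final = 22600 − 16,888.1 = 5,711.9 kg.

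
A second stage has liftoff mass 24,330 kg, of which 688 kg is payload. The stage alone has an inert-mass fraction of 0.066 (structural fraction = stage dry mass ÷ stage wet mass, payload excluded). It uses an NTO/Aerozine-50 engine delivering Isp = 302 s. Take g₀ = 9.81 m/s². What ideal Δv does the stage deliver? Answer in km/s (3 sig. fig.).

Δv ≈ 7.06 km/s

Stage wet mass = m₀ − payload = 24,330 − 688 = 23,642 kg.
Stage dry mass = ε × stage wet mass = 0.066 × 23,642 = 1,560.37 kg.
Burnout mass m_f = stage dry + payload = 1,560.37 + 688 = 2,248.37 kg.
v_e = Isp · g₀ = 302 × 9.81 = 2962.6 m/s.
Δv = v_e · ln(24,330/2,248.37) = 2962.6 × ln(10.82) = 2962.6 × 2.3815 ≈ 7055 m/s.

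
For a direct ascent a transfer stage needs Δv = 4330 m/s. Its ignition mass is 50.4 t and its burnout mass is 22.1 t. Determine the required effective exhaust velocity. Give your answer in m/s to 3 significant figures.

v_e ≈ 5250 m/s

ln(m₀/m_f) = ln(50400/22100) = ln(2.281) = 0.8244.
From the ideal rocket equation, v_e = Δv / ln(m₀/m_f) = 4330 / 0.8244 = 5252.2 m/s.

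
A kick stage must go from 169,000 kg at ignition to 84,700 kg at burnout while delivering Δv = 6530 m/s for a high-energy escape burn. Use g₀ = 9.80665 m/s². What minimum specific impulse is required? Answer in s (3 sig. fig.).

Isp ≈ 964 s

ln(m₀/m_f) = ln(169000/84700) = ln(1.995) = 0.6908.
From the ideal rocket equation, v_e = Δv / ln(m₀/m_f) = 6530 / 0.6908 = 9453.0 m/s.
Isp = v_e / g₀ = 9453.0 / 9.80665 = 963.9 s.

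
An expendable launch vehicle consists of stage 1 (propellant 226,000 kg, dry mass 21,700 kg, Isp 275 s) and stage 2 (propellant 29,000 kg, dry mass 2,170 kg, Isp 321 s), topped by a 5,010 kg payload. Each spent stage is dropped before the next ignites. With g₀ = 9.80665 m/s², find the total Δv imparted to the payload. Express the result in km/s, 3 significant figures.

Ignition mass of stage 1 = 226,000+21,700 + 29,000+2,170 + 5,010 = 283,880 kg.
Stage 1: m₀ = 283,880 kg, m_f = 283,880 − 226,000 = 57,880 kg; Δv = 275×9.80665×ln(4.905) = 2696.8×1.5902 ≈ 4288 m/s.
Stage 2: m₀ = 36,180 kg, m_f = 36,180 − 29,000 = 7,180 kg; Δv = 321×9.80665×ln(5.039) = 3147.9×1.6172 ≈ 5091 m/s.
Total Δv = 4288 + 5091 = 9379 m/s.

Δv ≈ 9.38 km/s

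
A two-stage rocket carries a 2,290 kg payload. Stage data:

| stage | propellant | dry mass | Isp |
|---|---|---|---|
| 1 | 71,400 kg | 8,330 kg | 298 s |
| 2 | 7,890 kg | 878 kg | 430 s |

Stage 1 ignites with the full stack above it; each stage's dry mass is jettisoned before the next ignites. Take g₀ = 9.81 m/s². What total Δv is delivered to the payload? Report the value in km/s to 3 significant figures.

Δv ≈ 9.79 km/s

Ignition mass of stage 1 = 71,400+8,330 + 7,890+878 + 2,290 = 90,788 kg.
Stage 1: m₀ = 90,788 kg, m_f = 90,788 − 71,400 = 19,388 kg; Δv = 298×9.81×ln(4.683) = 2923.4×1.5439 ≈ 4513 m/s.
Stage 2: m₀ = 11,058 kg, m_f = 11,058 − 7,890 = 3,168 kg; Δv = 430×9.81×ln(3.491) = 4218.3×1.2501 ≈ 5273 m/s.
Total Δv = 4513 + 5273 = 9786 m/s.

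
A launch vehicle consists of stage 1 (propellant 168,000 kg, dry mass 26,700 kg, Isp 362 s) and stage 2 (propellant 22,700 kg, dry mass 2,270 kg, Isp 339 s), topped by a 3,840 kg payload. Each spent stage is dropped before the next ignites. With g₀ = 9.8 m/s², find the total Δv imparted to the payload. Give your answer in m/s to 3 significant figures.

Δv ≈ 10100 m/s

Ignition mass of stage 1 = 168,000+26,700 + 22,700+2,270 + 3,840 = 223,510 kg.
Stage 1: m₀ = 223,510 kg, m_f = 223,510 − 168,000 = 55,510 kg; Δv = 362×9.8×ln(4.026) = 3547.6×1.3929 ≈ 4941 m/s.
Stage 2: m₀ = 28,810 kg, m_f = 28,810 − 22,700 = 6,110 kg; Δv = 339×9.8×ln(4.715) = 3322.2×1.5508 ≈ 5152 m/s.
Total Δv = 4941 + 5152 = 10093 m/s.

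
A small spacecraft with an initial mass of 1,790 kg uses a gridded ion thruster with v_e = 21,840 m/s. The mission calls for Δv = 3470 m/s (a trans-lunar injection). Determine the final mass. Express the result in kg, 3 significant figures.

m₀/m_f = exp(Δv / v_e) = exp(3470 / 21840.0) = exp(0.1589) = 1.1722.
m_f = m₀ / 1.1722 = 1,790 / 1.1722 = 1,527.04 kg.

final mass ≈ 1530 kg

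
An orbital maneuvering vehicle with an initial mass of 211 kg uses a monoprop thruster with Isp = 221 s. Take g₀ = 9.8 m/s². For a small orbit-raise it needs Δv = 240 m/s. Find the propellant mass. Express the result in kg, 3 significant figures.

propellant mass ≈ 22.1 kg

v_e = Isp · g₀ = 221 × 9.8 = 2165.8 m/s.
m₀/m_f = exp(Δv / v_e) = exp(240 / 2165.8) = exp(0.1108) = 1.1172.
m_f = 211 / 1.1172 = 188.865 kg, so propellant = m₀ − m_f = 211 − 188.865 = 22.135 kg.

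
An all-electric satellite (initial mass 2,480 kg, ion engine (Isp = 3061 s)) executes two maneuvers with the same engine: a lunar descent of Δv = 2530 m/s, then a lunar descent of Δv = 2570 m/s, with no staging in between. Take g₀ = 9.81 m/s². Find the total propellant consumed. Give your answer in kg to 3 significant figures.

v_e = Isp · g₀ = 3061 × 9.81 = 30028.4 m/s.
After the first burn: m = 2480 × exp(−2530/30028.4) = 2480 × 0.91920 = 2,279.62 kg.
After the second burn: m = 2,279.62 × exp(−2570/30028.4) = 2,279.62 × 0.91797 = 2,092.62 kg.
Total propellant = m₀ − m_final = 2480 − 2,092.62 = 387.38 kg.

total propellant consumed ≈ 387 kg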